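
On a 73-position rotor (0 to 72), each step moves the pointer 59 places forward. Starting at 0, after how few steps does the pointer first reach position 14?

The inverse of 59 mod 73 is 26 (since 59·26 = 1534 ≡ 1).
Multiplying both sides by 26: x ≡ 26·14 = 364 ≡ 72 (mod 73).

72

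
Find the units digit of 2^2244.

Last digits of 2^n: 2, 4, 8, 6 (period 4).
2244 leaves remainder 0 on division by 4, so 2^2244 ends in 6.

6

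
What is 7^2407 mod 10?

The units digit of 7^n cycles with period 4: 7, 9, 3, 1, …
2407 mod 4 = 3, so the last digit matches 7^3 = 3.

3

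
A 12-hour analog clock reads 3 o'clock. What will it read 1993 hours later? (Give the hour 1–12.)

1993 = 166·12 + 1, so 1993 mod 12 = 1.
3 + 1 → 4 on a 12-hour dial.

4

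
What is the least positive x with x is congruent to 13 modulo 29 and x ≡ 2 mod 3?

Since 3·10 ≡ 1 (mod 29), take x = 2 + 3·((13−2)·10 mod 29) = 2 + 3·23 = 71.
Check: 71 mod 29 = 13, 71 mod 3 = 2.

71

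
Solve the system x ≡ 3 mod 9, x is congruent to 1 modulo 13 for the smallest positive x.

66

x ≡ 3 (mod 9) gives x ∈ {3, 12, 21, 30, 39, 48, 57, 66}.
The first of these with x mod 13 = 1 is 66.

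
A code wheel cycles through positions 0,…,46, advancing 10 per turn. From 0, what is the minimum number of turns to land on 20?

The inverse of 10 mod 47 is 33 (since 10·33 = 330 ≡ 1).
Multiplying both sides by 33: x ≡ 33·20 = 660 ≡ 2 (mod 47).

2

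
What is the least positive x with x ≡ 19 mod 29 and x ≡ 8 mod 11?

19

x ≡ 8 (mod 11) gives x ∈ {8, 19}.
The first of these with x mod 29 = 19 is 19.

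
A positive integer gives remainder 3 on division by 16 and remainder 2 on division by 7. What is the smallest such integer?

x ≡ 2 (mod 7) gives x ∈ {2, 9, 16, 23, 30, 37, 44, 51}.
The first of these with x mod 16 = 3 is 51.

51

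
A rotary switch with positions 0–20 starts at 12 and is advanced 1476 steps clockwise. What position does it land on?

18

1476 = 70·21 + 6, so 1476 mod 21 = 6.
(12 + 6) mod 21 = 18.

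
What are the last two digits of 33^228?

Square-and-reduce mod 100: 33^1≡33, 33^2≡89, 33^4≡21, 33^8≡41, 33^16≡81, 33^32≡61, 33^64≡21, 33^128≡41.
228 = 4 + 32 + 64 + 128, so 33^228 ≡ 21·61·21·41 ≡ 41 (mod 100).

41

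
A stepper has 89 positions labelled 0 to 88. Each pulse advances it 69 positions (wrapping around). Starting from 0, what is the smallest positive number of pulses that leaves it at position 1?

69·40 = 2760 = 31·89 + 1, so 69⁻¹ ≡ 40 (mod 89).

40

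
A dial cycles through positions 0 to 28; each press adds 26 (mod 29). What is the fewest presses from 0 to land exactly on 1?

19

26·19 = 494 = 17·29 + 1, so 26⁻¹ ≡ 19 (mod 29).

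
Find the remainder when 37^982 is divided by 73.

Square-and-reduce mod 73: 37^1≡37, 37^2≡55, 37^4≡32, 37^8≡2, 37^16≡4, 37^32≡16, 37^64≡37, 37^128≡55, 37^256≡32, 37^512≡2.
982 = 2 + 4 + 16 + 64 + 128 + 256 + 512, so 37^982 ≡ 55·32·4·37·55·32·2 ≡ 37 (mod 73).

37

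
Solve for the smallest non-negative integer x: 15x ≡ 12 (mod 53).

The inverse of 15 mod 53 is 46 (since 15·46 = 690 ≡ 1).
Multiplying both sides by 46: x ≡ 46·12 = 552 ≡ 22 (mod 53).
Check: 15·22 = 330 = 6·53 + 12.

22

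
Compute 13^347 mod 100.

Square-and-reduce mod 100: 13^1≡13, 13^2≡69, 13^4≡61, 13^8≡21, 13^16≡41, 13^32≡81, 13^64≡61, 13^128≡21, 13^256≡41.
347 = 1 + 2 + 8 + 16 + 64 + 256, so 13^347 ≡ 13·69·21·41·61·41 ≡ 17 (mod 100).

17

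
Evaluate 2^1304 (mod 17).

1

Square-and-reduce mod 17: 2^1≡2, 2^2≡4, 2^4≡16, 2^8≡1, 2^16≡1, 2^32≡1, 2^64≡1, 2^128≡1, 2^256≡1, 2^512≡1, 2^1024≡1.
Since 1304 = 8 + 16 + 256 + 1024 in binary, 2^1304 ≡ 1·1·1·1 ≡ 1 (mod 17).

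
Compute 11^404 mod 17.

Successive squares of 11 mod 17: 11^1≡11, 11^2≡2, 11^4≡4, 11^8≡16, 11^16≡1, 11^32≡1, 11^64≡1, 11^128≡1, 11^256≡1.
404 = 4 + 16 + 128 + 256, so 11^404 ≡ 4·1·1·1 ≡ 4 (mod 17).

4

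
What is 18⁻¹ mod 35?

2

35 = 1·18 + 17
18 = 1·17 + 1
17 = 17·1 + 0
Back-substituting gives 18·2 ≡ 1 (mod 35).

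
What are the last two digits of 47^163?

Square-and-reduce mod 100: 47^1≡47, 47^2≡9, 47^4≡81, 47^8≡61, 47^16≡21, 47^32≡41, 47^64≡81, 47^128≡61.
Since 163 = 1 + 2 + 32 + 128 in binary, 47^163 ≡ 47·9·41·61 ≡ 23 (mod 100).

23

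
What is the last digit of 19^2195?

The units digit of 19^n cycles with period 2: 9, 1, …
2195 leaves remainder 1 on division by 2, so 19^2195 ends in 9.

9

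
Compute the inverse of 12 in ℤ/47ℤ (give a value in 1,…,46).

4

47 = 3·12 + 11
12 = 1·11 + 1
11 = 11·1 + 0
Back-substituting gives 12·4 ≡ 1 (mod 47).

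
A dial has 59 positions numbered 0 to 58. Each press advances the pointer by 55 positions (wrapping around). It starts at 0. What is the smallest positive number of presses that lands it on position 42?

19

55⁻¹ ≡ 44 (mod 59) because 55·44 = 2420 = 41·59 + 1.
Multiplying both sides by 44: x ≡ 44·42 = 1848 ≡ 19 (mod 59).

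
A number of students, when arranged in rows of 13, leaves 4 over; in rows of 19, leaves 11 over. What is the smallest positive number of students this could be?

x ≡ 4 (mod 13) gives x ∈ {4, 17, 30}.
The first of these with x mod 19 = 11 is 30.

30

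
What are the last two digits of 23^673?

Square-and-reduce mod 100: 23^1≡23, 23^2≡29, 23^4≡41, 23^8≡81, 23^16≡61, 23^32≡21, 23^64≡41, 23^128≡81, 23^256≡61, 23^512≡21.
Since 673 = 1 + 32 + 128 + 512 in binary, 23^673 ≡ 23·21·81·21 ≡ 83 (mod 100).

83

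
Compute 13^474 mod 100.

Successive squares of 13 mod 100: 13^1≡13, 13^2≡69, 13^4≡61, 13^8≡21, 13^16≡41, 13^32≡81, 13^64≡61, 13^128≡21, 13^256≡41.
474 = 2 + 8 + 16 + 64 + 128 + 256, so 13^474 ≡ 69·21·41·61·21·41 ≡ 89 (mod 100).

89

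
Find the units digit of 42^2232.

6

The units digit of 42^n cycles with period 4: 2, 4, 8, 6, …
2232 mod 4 = 0, so the last digit matches 2^4 = 6.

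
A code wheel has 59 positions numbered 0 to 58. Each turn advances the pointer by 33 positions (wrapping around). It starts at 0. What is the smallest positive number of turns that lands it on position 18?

22

The inverse of 33 mod 59 is 34 (since 33·34 = 1122 ≡ 1).
Multiplying both sides by 34: x ≡ 34·18 = 612 ≡ 22 (mod 59).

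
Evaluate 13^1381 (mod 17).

Successive squares of 13 mod 17: 13^1≡13, 13^2≡16, 13^4≡1, 13^8≡1, 13^16≡1, 13^32≡1, 13^64≡1, 13^128≡1, 13^256≡1, 13^512≡1, 13^1024≡1.
Since 1381 = 1 + 4 + 32 + 64 + 256 + 1024 in binary, 13^1381 ≡ 13·1·1·1·1·1 ≡ 13 (mod 17).

13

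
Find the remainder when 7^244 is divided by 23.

Successive squares of 7 mod 23: 7^1≡7, 7^2≡3, 7^4≡9, 7^8≡12, 7^16≡6, 7^32≡13, 7^64≡8, 7^128≡18.
244 = 4 + 16 + 32 + 64 + 128, so 7^244 ≡ 9·6·13·8·18 ≡ 3 (mod 23).

3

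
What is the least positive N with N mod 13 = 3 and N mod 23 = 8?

x ≡ 3 (mod 13) gives x ∈ {3, 16, 29, 42, 55, 68, 81, 94, …}.
The first of these with x mod 23 = 8 is 146.

146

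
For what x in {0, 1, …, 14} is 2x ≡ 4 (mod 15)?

The inverse of 2 mod 15 is 8 (since 2·8 = 16 ≡ 1).
So x ≡ 8·4 = 32 ≡ 2 (mod 15).
Check: 2·2 = 4 = 0·15 + 4.

2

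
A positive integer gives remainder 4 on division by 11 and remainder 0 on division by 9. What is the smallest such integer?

81

Since 9·5 ≡ 1 (mod 11), take x = 0 + 9·((4−0)·5 mod 11) = 0 + 9·9 = 81.
Check: 81 mod 11 = 4, 81 mod 9 = 0.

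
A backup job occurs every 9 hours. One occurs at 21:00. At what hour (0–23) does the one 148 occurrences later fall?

9

148·9 = 1332.
Dividing 1332 by 24 gives quotient 55 and remainder 12.
(21 + 12) mod 24 = 9.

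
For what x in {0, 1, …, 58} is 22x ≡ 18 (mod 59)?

22⁻¹ ≡ 51 (mod 59) because 22·51 = 1122 = 19·59 + 1.
Multiplying both sides by 51: x ≡ 51·18 = 918 ≡ 33 (mod 59).

33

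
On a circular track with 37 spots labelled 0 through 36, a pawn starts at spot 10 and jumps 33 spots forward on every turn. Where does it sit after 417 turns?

7

417·33 = 13761.
13761 = 371·37 + 34, so 13761 mod 37 = 34.
(10 + 34) mod 37 = 7.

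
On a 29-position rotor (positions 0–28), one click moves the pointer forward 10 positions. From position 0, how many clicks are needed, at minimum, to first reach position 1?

3

29 = 2·10 + 9
10 = 1·9 + 1
9 = 9·1 + 0
Back-substituting gives 10·3 ≡ 1 (mod 29).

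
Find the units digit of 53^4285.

3

Powers of 3 mod 10 repeat with period 4: 3, 9, 7, 1.
4285 leaves remainder 1 on division by 4, so 53^4285 ends in 3.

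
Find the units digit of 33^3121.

3

Powers of 3 mod 10 repeat with period 4: 3, 9, 7, 1.
3121 mod 4 = 1, so the last digit matches 3^1 = 3.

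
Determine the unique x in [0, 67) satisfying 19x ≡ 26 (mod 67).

19

The inverse of 19 mod 67 is 60 (since 19·60 = 1140 ≡ 1).
Multiplying both sides by 60: x ≡ 60·26 = 1560 ≡ 19 (mod 67).
Check: 19·19 = 361 = 5·67 + 26.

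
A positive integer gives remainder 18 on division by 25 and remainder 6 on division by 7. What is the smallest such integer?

118

Since 7·18 ≡ 1 (mod 25), take x = 6 + 7·((18−6)·18 mod 25) = 6 + 7·16 = 118.
Check: 118 mod 25 = 18, 118 mod 7 = 6.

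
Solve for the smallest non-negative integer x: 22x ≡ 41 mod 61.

49

22⁻¹ ≡ 25 (mod 61) because 22·25 = 550 = 9·61 + 1.
Multiplying both sides by 25: x ≡ 25·41 = 1025 ≡ 49 (mod 61).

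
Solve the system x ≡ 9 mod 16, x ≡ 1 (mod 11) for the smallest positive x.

Since 11·3 ≡ 1 (mod 16), take x = 1 + 11·((9−1)·3 mod 16) = 1 + 11·8 = 89.
Check: 89 mod 16 = 9, 89 mod 11 = 1.

89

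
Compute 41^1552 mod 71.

Successive squares of 41 mod 71: 41^1≡41, 41^2≡48, 41^4≡32, 41^8≡30, 41^16≡48, 41^32≡32, 41^64≡30, 41^128≡48, 41^256≡32, 41^512≡30, 41^1024≡48.
Since 1552 = 16 + 512 + 1024 in binary, 41^1552 ≡ 48·30·48 ≡ 37 (mod 71).

37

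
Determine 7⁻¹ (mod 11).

7·8 = 56 = 5·11 + 1, so 7⁻¹ ≡ 8 (mod 11).

8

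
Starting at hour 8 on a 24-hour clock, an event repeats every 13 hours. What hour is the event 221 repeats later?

1

221·13 = 2873.
2873 = 119·24 + 17, so 2873 mod 24 = 17.
(8 + 17) mod 24 = 1.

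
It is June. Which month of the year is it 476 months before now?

476 − 39·12 = 8, so 476 ≡ 8 (mod 12).
June − 8 months → October.

October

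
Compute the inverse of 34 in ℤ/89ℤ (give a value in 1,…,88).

89 = 2·34 + 21
34 = 1·21 + 13
21 = 1·13 + 8
13 = 1·8 + 5
8 = 1·5 + 3
5 = 1·3 + 2
3 = 1·2 + 1
2 = 2·1 + 0
Back-substituting gives 34·55 ≡ 1 (mod 89).

55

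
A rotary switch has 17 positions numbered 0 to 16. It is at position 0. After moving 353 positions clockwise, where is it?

13

353 mod 17 = 13 (since 20·17 = 340).
(0 + 13) mod 17 = 13.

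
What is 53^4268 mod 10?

1

Last digits of 3^n: 3, 9, 7, 1 (period 4).
4268 mod 4 = 0, so the last digit matches 3^4 = 1.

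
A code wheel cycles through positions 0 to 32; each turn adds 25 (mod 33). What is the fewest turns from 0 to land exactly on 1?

25·4 = 100 = 3·33 + 1, so 25⁻¹ ≡ 4 (mod 33).

4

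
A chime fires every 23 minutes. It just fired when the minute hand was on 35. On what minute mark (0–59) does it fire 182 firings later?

21

182·23 = 4186.
4186 = 69·60 + 46, so 4186 mod 60 = 46.
(35 + 46) mod 60 = 21.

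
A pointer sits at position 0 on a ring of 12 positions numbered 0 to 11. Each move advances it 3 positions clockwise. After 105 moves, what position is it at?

105·3 = 315.
Dividing 315 by 12 gives quotient 26 and remainder 3.
(0 + 3) mod 12 = 3.

3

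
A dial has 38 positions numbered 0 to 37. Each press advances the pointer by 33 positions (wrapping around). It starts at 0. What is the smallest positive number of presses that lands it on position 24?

18

The inverse of 33 mod 38 is 15 (since 33·15 = 495 ≡ 1).
So x ≡ 15·24 = 360 ≡ 18 (mod 38).
Check: 33·18 = 594 = 15·38 + 24.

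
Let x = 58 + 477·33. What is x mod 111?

37

477·33 = 15741.
15741 mod 111 = 90 (since 141·111 = 15651).
(58 + 90) mod 111 = 37.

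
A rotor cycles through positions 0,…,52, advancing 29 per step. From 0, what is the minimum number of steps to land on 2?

29⁻¹ ≡ 11 (mod 53) because 29·11 = 319 = 6·53 + 1.
Multiplying both sides by 11: x ≡ 11·2 = 22 ≡ 22 (mod 53).

22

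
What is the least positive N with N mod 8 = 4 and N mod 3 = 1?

x ≡ 1 (mod 3) gives x ∈ {1, 4}.
The first of these with x mod 8 = 4 is 4.

4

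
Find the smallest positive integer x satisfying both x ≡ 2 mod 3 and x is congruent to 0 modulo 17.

17

Since 17·2 ≡ 1 (mod 3), take x = 0 + 17·((2−0)·2 mod 3) = 0 + 17·1 = 17.
Check: 17 mod 3 = 2, 17 mod 17 = 0.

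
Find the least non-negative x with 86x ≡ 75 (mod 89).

64

86⁻¹ ≡ 59 (mod 89) because 86·59 = 5074 = 57·89 + 1.
Multiplying both sides by 59: x ≡ 59·75 = 4425 ≡ 64 (mod 89).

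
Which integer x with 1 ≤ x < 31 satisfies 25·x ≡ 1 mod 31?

5

25·5 = 125 = 4·31 + 1, so 25⁻¹ ≡ 5 (mod 31).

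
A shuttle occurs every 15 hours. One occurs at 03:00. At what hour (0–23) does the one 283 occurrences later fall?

0

283·15 = 4245.
4245 = 176·24 + 21, so 4245 mod 24 = 21.
(3 + 21) mod 24 = 0.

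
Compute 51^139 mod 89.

Square-and-reduce mod 89: 51^1≡51, 51^2≡20, 51^4≡44, 51^8≡67, 51^16≡39, 51^32≡8, 51^64≡64, 51^128≡2.
139 = 1 + 2 + 8 + 128, so 51^139 ≡ 51·20·67·2 ≡ 65 (mod 89).

65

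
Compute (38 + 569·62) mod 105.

36

569·62 = 35278.
35278 = 335·105 + 103, so 35278 mod 105 = 103.
(38 + 103) mod 105 = 36.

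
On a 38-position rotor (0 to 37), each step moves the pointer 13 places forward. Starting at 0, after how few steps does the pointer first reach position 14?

The inverse of 13 mod 38 is 3 (since 13·3 = 39 ≡ 1).
Multiplying both sides by 3: x ≡ 3·14 = 42 ≡ 4 (mod 38).
Check: 13·4 = 52 = 1·38 + 14.

4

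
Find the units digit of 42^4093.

Last digits of 2^n: 2, 4, 8, 6 (period 4).
4093 mod 4 = 1, so the last digit matches 2^1 = 2.

2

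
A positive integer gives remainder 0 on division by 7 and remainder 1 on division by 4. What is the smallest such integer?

x ≡ 1 (mod 4) gives x ∈ {1, 5, 9, 13, 17, 21}.
The first of these with x mod 7 = 0 is 21.

21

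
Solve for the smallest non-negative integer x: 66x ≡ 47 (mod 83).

7

66⁻¹ ≡ 39 (mod 83) because 66·39 = 2574 = 31·83 + 1.
So x ≡ 39·47 = 1833 ≡ 7 (mod 83).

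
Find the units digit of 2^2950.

Last digits of 2^n: 2, 4, 8, 6 (period 4).
2950 leaves remainder 2 on division by 4, so 2^2950 ends in 4.

4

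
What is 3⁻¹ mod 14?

3·5 = 15 = 1·14 + 1, so 3⁻¹ ≡ 5 (mod 14).

5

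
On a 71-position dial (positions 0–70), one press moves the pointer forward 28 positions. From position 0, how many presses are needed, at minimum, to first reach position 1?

33

28·33 = 924 = 13·71 + 1, so 28⁻¹ ≡ 33 (mod 71).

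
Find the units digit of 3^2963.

7

The units digit of 3^n cycles with period 4: 3, 9, 7, 1, …
2963 leaves remainder 3 on division by 4, so 3^2963 ends in 7.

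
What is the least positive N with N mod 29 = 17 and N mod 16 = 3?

307

Since 16·20 ≡ 1 (mod 29), take x = 3 + 16·((17−3)·20 mod 29) = 3 + 16·19 = 307.
Check: 307 mod 29 = 17, 307 mod 16 = 3.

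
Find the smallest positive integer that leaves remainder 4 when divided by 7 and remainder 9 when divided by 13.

x ≡ 4 (mod 7) gives x ∈ {4, 11, 18, 25, 32, 39, 46, 53, …}.
The first of these with x mod 13 = 9 is 74.

74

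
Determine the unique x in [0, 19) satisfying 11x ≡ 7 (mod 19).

The inverse of 11 mod 19 is 7 (since 11·7 = 77 ≡ 1).
Multiplying both sides by 7: x ≡ 7·7 = 49 ≡ 11 (mod 19).
Check: 11·11 = 121 = 6·19 + 7.

11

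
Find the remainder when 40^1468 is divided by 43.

Square-and-reduce mod 43: 40^1≡40, 40^2≡9, 40^4≡38, 40^8≡25, 40^16≡23, 40^32≡13, 40^64≡40, 40^128≡9, 40^256≡38, 40^512≡25, 40^1024≡23.
1468 = 4 + 8 + 16 + 32 + 128 + 256 + 1024, so 40^1468 ≡ 38·25·23·13·9·38·23 ≡ 24 (mod 43).

24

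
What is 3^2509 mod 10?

3

Powers of 3 mod 10 repeat with period 4: 3, 9, 7, 1.
2509 mod 4 = 1, so the last digit matches 3^1 = 3.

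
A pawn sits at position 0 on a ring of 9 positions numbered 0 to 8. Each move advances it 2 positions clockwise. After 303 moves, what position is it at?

3

303·2 = 606.
606 mod 9 = 3 (since 67·9 = 603).
(0 + 3) mod 9 = 3.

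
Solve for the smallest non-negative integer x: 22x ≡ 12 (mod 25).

The inverse of 22 mod 25 is 8 (since 22·8 = 176 ≡ 1).
Multiplying both sides by 8: x ≡ 8·12 = 96 ≡ 21 (mod 25).

21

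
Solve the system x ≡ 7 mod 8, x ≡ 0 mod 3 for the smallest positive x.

x ≡ 0 (mod 3) gives x ∈ {0, 3, 6, 9, 12, 15}.
The first of these with x mod 8 = 7 is 15.

15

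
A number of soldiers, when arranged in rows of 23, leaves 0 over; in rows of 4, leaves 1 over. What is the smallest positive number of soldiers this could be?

x ≡ 1 (mod 4) gives x ∈ {1, 5, 9, 13, 17, 21, 25, 29, …}.
The first of these with x mod 23 = 0 is 69.

69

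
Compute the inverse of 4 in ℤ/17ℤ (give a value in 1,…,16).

13

17 = 4·4 + 1
4 = 4·1 + 0
Back-substituting gives 4·13 ≡ 1 (mod 17).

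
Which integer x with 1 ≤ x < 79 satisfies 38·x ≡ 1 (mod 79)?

79 = 2·38 + 3
38 = 12·3 + 2
3 = 1·2 + 1
2 = 2·1 + 0
Back-substituting gives 38·52 ≡ 1 (mod 79).

52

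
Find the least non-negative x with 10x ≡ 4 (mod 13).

3

The inverse of 10 mod 13 is 4 (since 10·4 = 40 ≡ 1).
Multiplying both sides by 4: x ≡ 4·4 = 16 ≡ 3 (mod 13).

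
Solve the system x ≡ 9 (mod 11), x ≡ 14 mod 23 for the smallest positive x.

152

x ≡ 9 (mod 11) gives x ∈ {9, 20, 31, 42, 53, 64, 75, 86, …}.
The first of these with x mod 23 = 14 is 152.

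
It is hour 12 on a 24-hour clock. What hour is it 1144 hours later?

Dividing 1144 by 24 gives quotient 47 and remainder 16.
(12 + 16) mod 24 = 4.

4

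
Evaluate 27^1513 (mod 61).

41

By repeated squaring mod 61: 27^1≡27, 27^2≡58, 27^4≡9, 27^8≡20, 27^16≡34, 27^32≡58, 27^64≡9, 27^128≡20, 27^256≡34, 27^512≡58, 27^1024≡9.
Since 1513 = 1 + 8 + 32 + 64 + 128 + 256 + 1024 in binary, 27^1513 ≡ 27·20·58·9·20·34·9 ≡ 41 (mod 61).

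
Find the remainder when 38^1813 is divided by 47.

Square-and-reduce mod 47: 38^1≡38, 38^2≡34, 38^4≡28, 38^8≡32, 38^16≡37, 38^32≡6, 38^64≡36, 38^128≡27, 38^256≡24, 38^512≡12, 38^1024≡3.
1813 = 1 + 4 + 16 + 256 + 512 + 1024, so 38^1813 ≡ 38·28·37·24·12·3 ≡ 5 (mod 47).

5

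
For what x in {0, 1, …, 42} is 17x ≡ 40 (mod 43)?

The inverse of 17 mod 43 is 38 (since 17·38 = 646 ≡ 1).
Multiplying both sides by 38: x ≡ 38·40 = 1520 ≡ 15 (mod 43).

15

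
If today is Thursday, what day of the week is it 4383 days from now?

4383 = 626·7 + 1, so 4383 mod 7 = 1.
Thursday + 1 day → Friday.

Friday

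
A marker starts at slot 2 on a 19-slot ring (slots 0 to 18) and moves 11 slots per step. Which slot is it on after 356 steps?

4

356·11 = 3916.
Dividing 3916 by 19 gives quotient 206 and remainder 2.
(2 + 2) mod 19 = 4.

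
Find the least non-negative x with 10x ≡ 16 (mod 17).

10⁻¹ ≡ 12 (mod 17) because 10·12 = 120 = 7·17 + 1.
So x ≡ 12·16 = 192 ≡ 5 (mod 17).
Check: 10·5 = 50 = 2·17 + 16.

5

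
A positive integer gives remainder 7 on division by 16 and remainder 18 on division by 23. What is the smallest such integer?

Since 23·7 ≡ 1 (mod 16), take x = 18 + 23·((7−18)·7 mod 16) = 18 + 23·3 = 87.
Check: 87 mod 16 = 7, 87 mod 23 = 18.

87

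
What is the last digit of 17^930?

Last digits of 7^n: 7, 9, 3, 1 (period 4).
930 leaves remainder 2 on division by 4, so 17^930 ends in 9.

9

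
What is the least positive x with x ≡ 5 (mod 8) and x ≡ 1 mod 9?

x ≡ 5 (mod 8) gives x ∈ {5, 13, 21, 29, 37}.
The first of these with x mod 9 = 1 is 37.

37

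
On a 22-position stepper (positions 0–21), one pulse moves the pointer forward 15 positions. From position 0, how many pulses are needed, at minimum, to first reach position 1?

15·3 = 45 = 2·22 + 1, so 15⁻¹ ≡ 3 (mod 22).

3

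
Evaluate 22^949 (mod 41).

6

Square-and-reduce mod 41: 22^1≡22, 22^2≡33, 22^4≡23, 22^8≡37, 22^16≡16, 22^32≡10, 22^64≡18, 22^128≡37, 22^256≡16, 22^512≡10.
Since 949 = 1 + 4 + 16 + 32 + 128 + 256 + 512 in binary, 22^949 ≡ 22·23·16·10·37·16·10 ≡ 6 (mod 41).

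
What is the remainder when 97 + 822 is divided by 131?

822 mod 131 = 36 (since 6·131 = 786).
(97 + 36) mod 131 = 2.

2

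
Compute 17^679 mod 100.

53

Successive squares of 17 mod 100: 17^1≡17, 17^2≡89, 17^4≡21, 17^8≡41, 17^16≡81, 17^32≡61, 17^64≡21, 17^128≡41, 17^256≡81, 17^512≡61.
Since 679 = 1 + 2 + 4 + 32 + 128 + 512 in binary, 17^679 ≡ 17·89·21·61·41·61 ≡ 53 (mod 100).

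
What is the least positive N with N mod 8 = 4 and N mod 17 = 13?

x ≡ 4 (mod 8) gives x ∈ {4, 12, 20, 28, 36, 44, 52, 60, …}.
The first of these with x mod 17 = 13 is 132.

132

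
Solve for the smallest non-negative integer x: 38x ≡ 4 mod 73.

38⁻¹ ≡ 25 (mod 73) because 38·25 = 950 = 13·73 + 1.
Multiplying both sides by 25: x ≡ 25·4 = 100 ≡ 27 (mod 73).

27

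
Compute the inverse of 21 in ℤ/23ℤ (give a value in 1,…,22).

11

21·11 = 231 = 10·23 + 1, so 21⁻¹ ≡ 11 (mod 23).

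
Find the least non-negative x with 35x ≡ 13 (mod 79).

35⁻¹ ≡ 70 (mod 79) because 35·70 = 2450 = 31·79 + 1.
Multiplying both sides by 70: x ≡ 70·13 = 910 ≡ 41 (mod 79).

41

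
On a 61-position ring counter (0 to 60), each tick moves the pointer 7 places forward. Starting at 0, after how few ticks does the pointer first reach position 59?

The inverse of 7 mod 61 is 35 (since 7·35 = 245 ≡ 1).
Multiplying both sides by 35: x ≡ 35·59 = 2065 ≡ 52 (mod 61).

52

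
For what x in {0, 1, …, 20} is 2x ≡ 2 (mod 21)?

The inverse of 2 mod 21 is 11 (since 2·11 = 22 ≡ 1).
Multiplying both sides by 11: x ≡ 11·2 = 22 ≡ 1 (mod 21).

1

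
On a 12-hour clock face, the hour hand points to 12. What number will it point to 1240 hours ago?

8

Dividing 1240 by 12 gives quotient 103 and remainder 4.
12 − 4 → 8 on a 12-hour dial.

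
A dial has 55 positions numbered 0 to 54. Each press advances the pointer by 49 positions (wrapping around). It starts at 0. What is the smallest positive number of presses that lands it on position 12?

49⁻¹ ≡ 9 (mod 55) because 49·9 = 441 = 8·55 + 1.
Multiplying both sides by 9: x ≡ 9·12 = 108 ≡ 53 (mod 55).

53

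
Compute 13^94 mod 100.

Square-and-reduce mod 100: 13^1≡13, 13^2≡69, 13^4≡61, 13^8≡21, 13^16≡41, 13^32≡81, 13^64≡61.
94 = 2 + 4 + 8 + 16 + 64, so 13^94 ≡ 69·61·21·41·61 ≡ 89 (mod 100).

89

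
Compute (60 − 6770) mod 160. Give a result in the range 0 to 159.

10

6770 − 42·160 = 50, so 6770 ≡ 50 (mod 160).
(60 − 50) mod 160 = 10.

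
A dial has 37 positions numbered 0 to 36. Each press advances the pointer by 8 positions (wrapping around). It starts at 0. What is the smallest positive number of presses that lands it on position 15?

25

The inverse of 8 mod 37 is 14 (since 8·14 = 112 ≡ 1).
Multiplying both sides by 14: x ≡ 14·15 = 210 ≡ 25 (mod 37).
Check: 8·25 = 200 = 5·37 + 15.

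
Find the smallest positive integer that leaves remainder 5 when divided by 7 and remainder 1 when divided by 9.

Since 9·4 ≡ 1 (mod 7), take x = 1 + 9·((5−1)·4 mod 7) = 1 + 9·2 = 19.
Check: 19 mod 7 = 5, 19 mod 9 = 1.

19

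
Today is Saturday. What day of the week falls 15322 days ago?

15322 = 2188·7 + 6, so 15322 mod 7 = 6.
Saturday − 6 days → Sunday.

Sunday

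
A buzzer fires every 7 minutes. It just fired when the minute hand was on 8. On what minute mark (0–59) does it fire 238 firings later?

238·7 = 1666.
1666 mod 60 = 46 (since 27·60 = 1620).
(8 + 46) mod 60 = 54.

54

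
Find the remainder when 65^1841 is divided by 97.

Successive squares of 65 mod 97: 65^1≡65, 65^2≡54, 65^4≡6, 65^8≡36, 65^16≡35, 65^32≡61, 65^64≡35, 65^128≡61, 65^256≡35, 65^512≡61, 65^1024≡35.
1841 = 1 + 16 + 32 + 256 + 512 + 1024, so 65^1841 ≡ 65·35·61·35·61·35 ≡ 44 (mod 97).

44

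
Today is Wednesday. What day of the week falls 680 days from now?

680 − 97·7 = 1, so 680 ≡ 1 (mod 7).
Wednesday + 1 day → Thursday.

Thursday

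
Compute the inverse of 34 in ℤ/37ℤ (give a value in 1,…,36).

12

37 = 1·34 + 3
34 = 11·3 + 1
3 = 3·1 + 0
Back-substituting gives 34·12 ≡ 1 (mod 37).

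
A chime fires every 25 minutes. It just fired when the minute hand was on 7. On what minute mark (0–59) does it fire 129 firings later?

129·25 = 3225.
3225 mod 60 = 45 (since 53·60 = 3180).
(7 + 45) mod 60 = 52.

52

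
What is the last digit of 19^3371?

9

The units digit of 19^n cycles with period 2: 9, 1, …
3371 leaves remainder 1 on division by 2, so 19^3371 ends in 9.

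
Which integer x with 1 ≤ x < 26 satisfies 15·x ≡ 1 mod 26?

7

26 = 1·15 + 11
15 = 1·11 + 4
11 = 2·4 + 3
4 = 1·3 + 1
3 = 3·1 + 0
Back-substituting gives 15·7 ≡ 1 (mod 26).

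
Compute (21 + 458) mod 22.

17

458 − 20·22 = 18, so 458 ≡ 18 (mod 22).
(21 + 18) mod 22 = 17.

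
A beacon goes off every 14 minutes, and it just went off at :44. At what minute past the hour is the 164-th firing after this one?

0

164·14 = 2296.
Dividing 2296 by 60 gives quotient 38 and remainder 16.
(44 + 16) mod 60 = 0.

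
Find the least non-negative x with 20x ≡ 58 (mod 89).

83

20⁻¹ ≡ 49 (mod 89) because 20·49 = 980 = 11·89 + 1.
So x ≡ 49·58 = 2842 ≡ 83 (mod 89).
Check: 20·83 = 1660 = 18·89 + 58.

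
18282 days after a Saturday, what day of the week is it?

18282 mod 7 = 5 (since 2611·7 = 18277).
Saturday + 5 days → Thursday.

Thursday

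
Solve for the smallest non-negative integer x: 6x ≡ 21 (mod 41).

24

6⁻¹ ≡ 7 (mod 41) because 6·7 = 42 = 1·41 + 1.
Multiplying both sides by 7: x ≡ 7·21 = 147 ≡ 24 (mod 41).
Check: 6·24 = 144 = 3·41 + 21.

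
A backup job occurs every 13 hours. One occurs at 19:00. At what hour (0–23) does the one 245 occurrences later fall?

12

245·13 = 3185.
3185 − 132·24 = 17, so 3185 ≡ 17 (mod 24).
(19 + 17) mod 24 = 12.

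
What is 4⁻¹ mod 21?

16

4·16 = 64 = 3·21 + 1, so 4⁻¹ ≡ 16 (mod 21).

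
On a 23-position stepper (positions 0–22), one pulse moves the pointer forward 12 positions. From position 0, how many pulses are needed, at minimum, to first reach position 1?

12·2 = 24 = 1·23 + 1, so 12⁻¹ ≡ 2 (mod 23).

2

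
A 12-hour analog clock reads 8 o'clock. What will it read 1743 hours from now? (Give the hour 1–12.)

Dividing 1743 by 12 gives quotient 145 and remainder 3.
8 + 3 → 11 on a 12-hour dial.

11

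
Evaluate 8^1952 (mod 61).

Successive squares of 8 mod 61: 8^1≡8, 8^2≡3, 8^4≡9, 8^8≡20, 8^16≡34, 8^32≡58, 8^64≡9, 8^128≡20, 8^256≡34, 8^512≡58, 8^1024≡9.
1952 = 32 + 128 + 256 + 512 + 1024, so 8^1952 ≡ 58·20·34·58·9 ≡ 58 (mod 61).

58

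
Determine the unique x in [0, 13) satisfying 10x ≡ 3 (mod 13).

12

The inverse of 10 mod 13 is 4 (since 10·4 = 40 ≡ 1).
Multiplying both sides by 4: x ≡ 4·3 = 12 ≡ 12 (mod 13).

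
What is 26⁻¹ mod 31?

31 = 1·26 + 5
26 = 5·5 + 1
5 = 5·1 + 0
Back-substituting gives 26·6 ≡ 1 (mod 31).

6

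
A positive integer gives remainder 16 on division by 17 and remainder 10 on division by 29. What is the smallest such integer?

x ≡ 16 (mod 17) gives x ∈ {16, 33, 50, 67, 84, 101, 118, 135, …}.
The first of these with x mod 29 = 10 is 271.

271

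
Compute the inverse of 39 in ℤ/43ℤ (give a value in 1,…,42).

39·32 = 1248 = 29·43 + 1, so 39⁻¹ ≡ 32 (mod 43).

32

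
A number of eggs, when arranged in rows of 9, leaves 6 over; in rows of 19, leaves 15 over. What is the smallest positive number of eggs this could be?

15

Since 19·1 ≡ 1 (mod 9), take x = 15 + 19·((6−15)·1 mod 9) = 15 + 19·0 = 15.
Check: 15 mod 9 = 6, 15 mod 19 = 15.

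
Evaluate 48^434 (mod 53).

By repeated squaring mod 53: 48^1≡48, 48^2≡25, 48^4≡42, 48^8≡15, 48^16≡13, 48^32≡10, 48^64≡47, 48^128≡36, 48^256≡24.
Since 434 = 2 + 16 + 32 + 128 + 256 in binary, 48^434 ≡ 25·13·10·36·24 ≡ 7 (mod 53).

7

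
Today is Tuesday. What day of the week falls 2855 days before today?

2855 − 407·7 = 6, so 2855 ≡ 6 (mod 7).
Tuesday − 6 days → Wednesday.

Wednesday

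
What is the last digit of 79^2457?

Powers of 9 mod 10 repeat with period 2: 9, 1.
2457 mod 2 = 1, so the last digit matches 9^1 = 9.

9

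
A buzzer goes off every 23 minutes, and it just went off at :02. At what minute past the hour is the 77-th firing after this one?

33

77·23 = 1771.
Dividing 1771 by 60 gives quotient 29 and remainder 31.
(2 + 31) mod 60 = 33.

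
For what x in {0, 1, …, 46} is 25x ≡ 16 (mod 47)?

The inverse of 25 mod 47 is 32 (since 25·32 = 800 ≡ 1).
So x ≡ 32·16 = 512 ≡ 42 (mod 47).
Check: 25·42 = 1050 = 22·47 + 16.

42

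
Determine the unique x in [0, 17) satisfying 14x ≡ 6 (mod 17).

14⁻¹ ≡ 11 (mod 17) because 14·11 = 154 = 9·17 + 1.
Multiplying both sides by 11: x ≡ 11·6 = 66 ≡ 15 (mod 17).

15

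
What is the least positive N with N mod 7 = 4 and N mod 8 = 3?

x ≡ 4 (mod 7) gives x ∈ {4, 11}.
The first of these with x mod 8 = 3 is 11.

11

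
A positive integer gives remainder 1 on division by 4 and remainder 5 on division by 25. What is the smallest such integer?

Since 25·1 ≡ 1 (mod 4), take x = 5 + 25·((1−5)·1 mod 4) = 5 + 25·0 = 5.
Check: 5 mod 4 = 1, 5 mod 25 = 5.

5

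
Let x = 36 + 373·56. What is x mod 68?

373·56 = 20888.
Dividing 20888 by 68 gives quotient 307 and remainder 12.
(36 + 12) mod 68 = 48.

48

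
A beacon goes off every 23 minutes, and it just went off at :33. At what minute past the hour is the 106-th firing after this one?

106·23 = 2438.
2438 mod 60 = 38 (since 40·60 = 2400).
(33 + 38) mod 60 = 11.

11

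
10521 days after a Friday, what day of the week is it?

10521 − 1503·7 = 0, so 10521 ≡ 0 (mod 7).
Friday + 0 days → Friday.

Friday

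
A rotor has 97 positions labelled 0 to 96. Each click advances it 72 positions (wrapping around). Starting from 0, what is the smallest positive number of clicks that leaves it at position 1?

31

72·31 = 2232 = 23·97 + 1, so 72⁻¹ ≡ 31 (mod 97).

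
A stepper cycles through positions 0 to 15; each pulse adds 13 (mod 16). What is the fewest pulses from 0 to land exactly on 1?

13·5 = 65 = 4·16 + 1, so 13⁻¹ ≡ 5 (mod 16).

5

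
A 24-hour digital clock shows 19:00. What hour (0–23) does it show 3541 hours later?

Dividing 3541 by 24 gives quotient 147 and remainder 13.
(19 + 13) mod 24 = 8.

8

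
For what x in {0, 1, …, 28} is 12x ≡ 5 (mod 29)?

27

The inverse of 12 mod 29 is 17 (since 12·17 = 204 ≡ 1).
Multiplying both sides by 17: x ≡ 17·5 = 85 ≡ 27 (mod 29).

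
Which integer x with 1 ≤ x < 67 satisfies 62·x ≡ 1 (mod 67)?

40

67 = 1·62 + 5
62 = 12·5 + 2
5 = 2·2 + 1
2 = 2·1 + 0
Back-substituting gives 62·40 ≡ 1 (mod 67).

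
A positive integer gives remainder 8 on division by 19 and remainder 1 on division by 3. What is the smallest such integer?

46

x ≡ 1 (mod 3) gives x ∈ {1, 4, 7, 10, 13, 16, 19, 22, …}.
The first of these with x mod 19 = 8 is 46.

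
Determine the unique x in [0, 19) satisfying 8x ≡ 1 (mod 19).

12

8⁻¹ ≡ 12 (mod 19) because 8·12 = 96 = 5·19 + 1.
Multiplying both sides by 12: x ≡ 12·1 = 12 ≡ 12 (mod 19).
Check: 8·12 = 96 = 5·19 + 1.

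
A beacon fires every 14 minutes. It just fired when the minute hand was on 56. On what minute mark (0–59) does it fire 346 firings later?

346·14 = 4844.
4844 mod 60 = 44 (since 80·60 = 4800).
(56 + 44) mod 60 = 40.

40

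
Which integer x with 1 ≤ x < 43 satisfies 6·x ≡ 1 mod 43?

6·36 = 216 = 5·43 + 1, so 6⁻¹ ≡ 36 (mod 43).

36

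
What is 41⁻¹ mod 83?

41·81 = 3321 = 40·83 + 1, so 41⁻¹ ≡ 81 (mod 83).

81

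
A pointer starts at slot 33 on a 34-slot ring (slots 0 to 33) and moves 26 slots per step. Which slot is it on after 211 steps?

11

211·26 = 5486.
5486 mod 34 = 12 (since 161·34 = 5474).
(33 + 12) mod 34 = 11.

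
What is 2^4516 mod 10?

Powers of 2 mod 10 repeat with period 4: 2, 4, 8, 6.
4516 leaves remainder 0 on division by 4, so 2^4516 ends in 6.

6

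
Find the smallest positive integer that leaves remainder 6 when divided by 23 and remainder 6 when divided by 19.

6

Since 19·17 ≡ 1 (mod 23), take x = 6 + 19·((6−6)·17 mod 23) = 6 + 19·0 = 6.
Check: 6 mod 23 = 6, 6 mod 19 = 6.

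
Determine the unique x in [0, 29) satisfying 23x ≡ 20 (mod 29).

16

The inverse of 23 mod 29 is 24 (since 23·24 = 552 ≡ 1).
So x ≡ 24·20 = 480 ≡ 16 (mod 29).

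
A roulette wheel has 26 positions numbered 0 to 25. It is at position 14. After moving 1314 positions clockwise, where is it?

2

1314 mod 26 = 14 (since 50·26 = 1300).
(14 + 14) mod 26 = 2.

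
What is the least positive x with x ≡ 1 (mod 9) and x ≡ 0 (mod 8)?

64

Since 8·8 ≡ 1 (mod 9), take x = 0 + 8·((1−0)·8 mod 9) = 0 + 8·8 = 64.
Check: 64 mod 9 = 1, 64 mod 8 = 0.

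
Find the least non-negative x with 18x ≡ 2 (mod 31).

7

The inverse of 18 mod 31 is 19 (since 18·19 = 342 ≡ 1).
So x ≡ 19·2 = 38 ≡ 7 (mod 31).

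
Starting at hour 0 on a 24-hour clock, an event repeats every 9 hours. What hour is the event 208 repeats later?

208·9 = 1872.
1872 = 78·24 + 0, so 1872 mod 24 = 0.
(0 + 0) mod 24 = 0.

0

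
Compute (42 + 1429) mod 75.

1429 − 19·75 = 4, so 1429 ≡ 4 (mod 75).
(42 + 4) mod 75 = 46.

46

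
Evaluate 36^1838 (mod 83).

75

Successive squares of 36 mod 83: 36^1≡36, 36^2≡51, 36^4≡28, 36^8≡37, 36^16≡41, 36^32≡21, 36^64≡26, 36^128≡12, 36^256≡61, 36^512≡69, 36^1024≡30.
Since 1838 = 2 + 4 + 8 + 32 + 256 + 512 + 1024 in binary, 36^1838 ≡ 51·28·37·21·61·69·30 ≡ 75 (mod 83).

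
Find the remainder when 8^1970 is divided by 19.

Successive squares of 8 mod 19: 8^1≡8, 8^2≡7, 8^4≡11, 8^8≡7, 8^16≡11, 8^32≡7, 8^64≡11, 8^128≡7, 8^256≡11, 8^512≡7, 8^1024≡11.
1970 = 2 + 16 + 32 + 128 + 256 + 512 + 1024, so 8^1970 ≡ 7·11·7·7·11·7·11 ≡ 7 (mod 19).

7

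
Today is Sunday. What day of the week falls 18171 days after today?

18171 = 2595·7 + 6, so 18171 mod 7 = 6.
Sunday + 6 days → Saturday.

Saturday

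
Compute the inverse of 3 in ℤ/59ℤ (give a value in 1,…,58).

59 = 19·3 + 2
3 = 1·2 + 1
2 = 2·1 + 0
Back-substituting gives 3·20 ≡ 1 (mod 59).

20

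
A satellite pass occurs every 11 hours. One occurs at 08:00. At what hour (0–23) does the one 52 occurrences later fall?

52·11 = 572.
572 − 23·24 = 20, so 572 ≡ 20 (mod 24).
(8 + 20) mod 24 = 4.

4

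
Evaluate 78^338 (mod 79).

1

By repeated squaring mod 79: 78^1≡78, 78^2≡1, 78^4≡1, 78^8≡1, 78^16≡1, 78^32≡1, 78^64≡1, 78^128≡1, 78^256≡1.
338 = 2 + 16 + 64 + 256, so 78^338 ≡ 1·1·1·1 ≡ 1 (mod 79).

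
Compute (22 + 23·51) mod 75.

23·51 = 1173.
1173 − 15·75 = 48, so 1173 ≡ 48 (mod 75).
(22 + 48) mod 75 = 70.

70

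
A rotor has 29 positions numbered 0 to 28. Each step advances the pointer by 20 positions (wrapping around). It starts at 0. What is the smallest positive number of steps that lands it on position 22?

20⁻¹ ≡ 16 (mod 29) because 20·16 = 320 = 11·29 + 1.
So x ≡ 16·22 = 352 ≡ 4 (mod 29).

4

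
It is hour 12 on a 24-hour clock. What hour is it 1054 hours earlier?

Dividing 1054 by 24 gives quotient 43 and remainder 22.
(12 − 22) mod 24 = 14.

14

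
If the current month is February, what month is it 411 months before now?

November

411 mod 12 = 3 (since 34·12 = 408).
February − 3 months → November.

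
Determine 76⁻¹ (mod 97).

97 = 1·76 + 21
76 = 3·21 + 13
21 = 1·13 + 8
13 = 1·8 + 5
8 = 1·5 + 3
5 = 1·3 + 2
3 = 1·2 + 1
2 = 2·1 + 0
Back-substituting gives 76·60 ≡ 1 (mod 97).

60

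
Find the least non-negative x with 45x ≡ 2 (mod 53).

45⁻¹ ≡ 33 (mod 53) because 45·33 = 1485 = 28·53 + 1.
So x ≡ 33·2 = 66 ≡ 13 (mod 53).

13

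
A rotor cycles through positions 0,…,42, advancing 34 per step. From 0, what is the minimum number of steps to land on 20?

36

The inverse of 34 mod 43 is 19 (since 34·19 = 646 ≡ 1).
So x ≡ 19·20 = 380 ≡ 36 (mod 43).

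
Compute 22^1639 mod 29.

By repeated squaring mod 29: 22^1≡22, 22^2≡20, 22^4≡23, 22^8≡7, 22^16≡20, 22^32≡23, 22^64≡7, 22^128≡20, 22^256≡23, 22^512≡7, 22^1024≡20.
Since 1639 = 1 + 2 + 4 + 32 + 64 + 512 + 1024 in binary, 22^1639 ≡ 22·20·23·23·7·7·20 ≡ 22 (mod 29).

22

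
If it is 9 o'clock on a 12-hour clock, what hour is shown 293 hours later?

Dividing 293 by 12 gives quotient 24 and remainder 5.
9 + 5 → 2 on a 12-hour dial.

2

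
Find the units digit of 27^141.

7

Powers of 7 mod 10 repeat with period 4: 7, 9, 3, 1.
141 leaves remainder 1 on division by 4, so 27^141 ends in 7.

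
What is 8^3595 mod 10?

Last digits of 8^n: 8, 4, 2, 6 (period 4).
3595 leaves remainder 3 on division by 4, so 8^3595 ends in 2.

2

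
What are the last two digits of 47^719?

By repeated squaring mod 100: 47^1≡47, 47^2≡9, 47^4≡81, 47^8≡61, 47^16≡21, 47^32≡41, 47^64≡81, 47^128≡61, 47^256≡21, 47^512≡41.
719 = 1 + 2 + 4 + 8 + 64 + 128 + 512, so 47^719 ≡ 47·9·81·61·81·61·41 ≡ 83 (mod 100).

83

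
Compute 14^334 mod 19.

Square-and-reduce mod 19: 14^1≡14, 14^2≡6, 14^4≡17, 14^8≡4, 14^16≡16, 14^32≡9, 14^64≡5, 14^128≡6, 14^256≡17.
334 = 2 + 4 + 8 + 64 + 256, so 14^334 ≡ 6·17·4·5·17 ≡ 5 (mod 19).

5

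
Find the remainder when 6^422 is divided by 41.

5

By repeated squaring mod 41: 6^1≡6, 6^2≡36, 6^4≡25, 6^8≡10, 6^16≡18, 6^32≡37, 6^64≡16, 6^128≡10, 6^256≡18.
422 = 2 + 4 + 32 + 128 + 256, so 6^422 ≡ 36·25·37·10·18 ≡ 5 (mod 41).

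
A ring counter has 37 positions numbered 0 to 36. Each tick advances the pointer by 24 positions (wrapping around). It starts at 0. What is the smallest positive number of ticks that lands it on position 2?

The inverse of 24 mod 37 is 17 (since 24·17 = 408 ≡ 1).
Multiplying both sides by 17: x ≡ 17·2 = 34 ≡ 34 (mod 37).
Check: 24·34 = 816 = 22·37 + 2.

34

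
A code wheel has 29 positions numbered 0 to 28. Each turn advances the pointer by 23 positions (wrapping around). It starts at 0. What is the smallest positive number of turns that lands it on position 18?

26

23⁻¹ ≡ 24 (mod 29) because 23·24 = 552 = 19·29 + 1.
So x ≡ 24·18 = 432 ≡ 26 (mod 29).
Check: 23·26 = 598 = 20·29 + 18.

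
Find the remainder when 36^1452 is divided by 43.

1

Successive squares of 36 mod 43: 36^1≡36, 36^2≡6, 36^4≡36, 36^8≡6, 36^16≡36, 36^32≡6, 36^64≡36, 36^128≡6, 36^256≡36, 36^512≡6, 36^1024≡36.
1452 = 4 + 8 + 32 + 128 + 256 + 1024, so 36^1452 ≡ 36·6·6·6·36·36 ≡ 1 (mod 43).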